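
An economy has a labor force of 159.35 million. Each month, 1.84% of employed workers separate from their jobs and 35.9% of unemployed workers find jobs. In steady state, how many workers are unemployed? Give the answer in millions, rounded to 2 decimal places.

About 7.77 million are unemployed in steady state.

Steady-state unemployment rate u* = s/(s+f) = 1.84/(1.84+35.9) = 0.048755.
Unemployed = u* × labor force = 0.048755 × 159.35 ≈ 7.77 million.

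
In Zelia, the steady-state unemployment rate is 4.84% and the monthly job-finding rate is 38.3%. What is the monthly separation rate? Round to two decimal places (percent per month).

From u* = s/(s+f): s = u·f/(1−u).
s = 0.0484 × 38.3 / (1 − 0.0484) = 1.8537 / 0.9516 ≈ 1.95% per month.

Separation rate ≈ 1.95% per month.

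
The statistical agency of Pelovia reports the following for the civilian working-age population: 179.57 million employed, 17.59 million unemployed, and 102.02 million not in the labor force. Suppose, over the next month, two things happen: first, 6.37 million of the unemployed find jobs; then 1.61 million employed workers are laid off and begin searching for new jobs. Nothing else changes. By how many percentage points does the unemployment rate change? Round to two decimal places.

The unemployment rate changes by −2.41 percentage points.

Initially, labor force = 179.57 + 17.59 = 197.16 million, so u = 17.59/197.16 = 8.92%.
After the first change, unemployed falls and employed rises by 6.37; labor force unchanged → E = 185.94, U = 11.22, labor force = 197.16 million.
After the second change, employed falls and unemployed rises by 1.61; labor force unchanged → E = 184.33, U = 12.83, labor force = 197.16 million.
New unemployment rate = 12.83 / 197.16 = 6.51%.
Change = 6.51% − 8.92% = −2.41 percentage points.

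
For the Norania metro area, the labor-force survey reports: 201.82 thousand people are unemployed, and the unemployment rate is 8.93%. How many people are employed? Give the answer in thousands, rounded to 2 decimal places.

About 2,058.20 thousand are employed.

Labor force = U / u = 201.82 / 0.0893 ≈ 2,260.02 thousand.
Employed = labor force − unemployed = 2,260.02 − 201.82 = 2,058.20 thousand.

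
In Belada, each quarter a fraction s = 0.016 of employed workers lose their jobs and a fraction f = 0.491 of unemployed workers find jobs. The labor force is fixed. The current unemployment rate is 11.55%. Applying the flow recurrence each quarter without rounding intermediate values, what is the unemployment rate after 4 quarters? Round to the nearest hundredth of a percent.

Unemployment rate after four quarters ≈ 3.65%.

With a fixed labor force, u_{t+1} = u_t + s·(1−u_t) − f·u_t = u_t·(1−s−f) + s.
Here 1−s−f = 0.493 and s = 0.016.
u_1 = 0.115500 × 0.493 + 0.016 = 0.072941.
u_2 = 0.072941 × 0.493 + 0.016 = 0.051960.
u_3 = 0.051960 × 0.493 + 0.016 = 0.041616.
u_4 = 0.041616 × 0.493 + 0.016 = 0.036517.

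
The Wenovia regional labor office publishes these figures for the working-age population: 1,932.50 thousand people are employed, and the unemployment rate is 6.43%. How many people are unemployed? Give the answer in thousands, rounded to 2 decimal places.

About 132.80 thousand are unemployed.

Let U be the number unemployed. The labor force is E + U, and U/(E+U) = 0.0643.
So U = 0.0643 × 1,932.50 / (1 − 0.0643) = 124.2597 / 0.9357 ≈ 132.80 thousand.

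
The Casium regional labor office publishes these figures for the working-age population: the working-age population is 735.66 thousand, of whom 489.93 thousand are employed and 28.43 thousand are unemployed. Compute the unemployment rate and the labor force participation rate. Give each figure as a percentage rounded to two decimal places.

Labor force = employed + unemployed = 489.93 + 28.43 = 518.36 thousand.
Unemployment rate = 28.43 / 518.36 = 5.48%.
Labor force participation rate = 518.36 / 735.66 = 70.46%.

Unemployment rate ≈ 5.48%; labor force participation rate ≈ 70.46%.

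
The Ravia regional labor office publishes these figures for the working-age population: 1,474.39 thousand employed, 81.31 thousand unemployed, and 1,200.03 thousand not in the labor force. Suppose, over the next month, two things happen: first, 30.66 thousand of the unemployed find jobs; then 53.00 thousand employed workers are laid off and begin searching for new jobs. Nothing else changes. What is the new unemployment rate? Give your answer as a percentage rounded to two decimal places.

Initially, labor force = 1,474.39 + 81.31 = 1,555.70 thousand, so u = 81.31/1,555.70 = 5.23%.
After the first change, unemployed falls and employed rises by 30.66; labor force unchanged → E = 1,505.05, U = 50.65, labor force = 1,555.70 thousand.
After the second change, employed falls and unemployed rises by 53.00; labor force unchanged → E = 1,452.05, U = 103.65, labor force = 1,555.70 thousand.
New unemployment rate = 103.65 / 1,555.70 = 6.66%.

New unemployment rate ≈ 6.66%.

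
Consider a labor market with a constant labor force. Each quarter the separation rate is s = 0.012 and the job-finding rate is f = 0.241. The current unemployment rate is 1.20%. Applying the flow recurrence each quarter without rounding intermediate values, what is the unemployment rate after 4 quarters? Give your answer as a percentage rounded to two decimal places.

With a fixed labor force, u_{t+1} = u_t + s·(1−u_t) − f·u_t = u_t·(1−s−f) + s.
Here 1−s−f = 0.747 and s = 0.012.
u_1 = 0.012000 × 0.747 + 0.012 = 0.020964.
u_2 = 0.020964 × 0.747 + 0.012 = 0.027660.
u_3 = 0.027660 × 0.747 + 0.012 = 0.032662.
u_4 = 0.032662 × 0.747 + 0.012 = 0.036399.

Unemployment rate after four quarters ≈ 3.64%.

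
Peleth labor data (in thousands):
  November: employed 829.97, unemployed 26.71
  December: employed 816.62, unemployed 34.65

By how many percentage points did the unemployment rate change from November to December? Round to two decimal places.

The unemployment rate changed by +0.95 percentage points.

November: labor force = 829.97 + 26.71 = 856.68; u = 26.71/856.68 = 3.12%.
December: labor force = 816.62 + 34.65 = 851.27; u = 34.65/851.27 = 4.07%.
Change = 4.07% − 3.12% = +0.95 pp.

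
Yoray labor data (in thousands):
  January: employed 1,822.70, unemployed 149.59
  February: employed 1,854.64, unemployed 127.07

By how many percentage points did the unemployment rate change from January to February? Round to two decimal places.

January: labor force = 1,822.70 + 149.59 = 1,972.29; u = 149.59/1,972.29 = 7.58%.
February: labor force = 1,854.64 + 127.07 = 1,981.71; u = 127.07/1,981.71 = 6.41%.
Change = 6.41% − 7.58% = −1.17 pp.

The unemployment rate changed by −1.17 percentage points.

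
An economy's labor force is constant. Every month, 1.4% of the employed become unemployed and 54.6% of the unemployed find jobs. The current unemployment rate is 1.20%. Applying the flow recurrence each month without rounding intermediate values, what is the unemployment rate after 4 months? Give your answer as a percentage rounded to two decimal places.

Unemployment rate after four months ≈ 2.45%.

With a fixed labor force, u_{t+1} = u_t + s·(1−u_t) − f·u_t = u_t·(1−s−f) + s.
Here 1−s−f = 0.440 and s = 0.014.
u_1 = 0.012000 × 0.440 + 0.014 = 0.019280.
u_2 = 0.019280 × 0.440 + 0.014 = 0.022483.
u_3 = 0.022483 × 0.440 + 0.014 = 0.023893.
u_4 = 0.023893 × 0.440 + 0.014 = 0.024513.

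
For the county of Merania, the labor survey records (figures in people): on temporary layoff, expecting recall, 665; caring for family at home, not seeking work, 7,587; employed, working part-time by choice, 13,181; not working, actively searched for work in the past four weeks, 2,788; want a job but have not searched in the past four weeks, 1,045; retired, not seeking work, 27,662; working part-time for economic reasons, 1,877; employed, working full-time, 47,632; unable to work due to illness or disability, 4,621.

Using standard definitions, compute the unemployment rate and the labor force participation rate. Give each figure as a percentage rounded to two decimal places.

Employed = 13,181 + 1,877 + 47,632 = 62,690 (anyone who worked, including part-time for economic reasons, counts as employed).
Unemployed = 665 + 2,788 = 3,453 (jobless and actively searching, or on temporary layoff).
Labor force = 62,690 + 3,453 = 66,143.
Not in labor force = 7,587 + 1,045 + 27,662 + 4,621 = 40,915 (those not working and not actively searching are outside the labor force — including those who want a job but have given up searching).
Civilian working-age population = 66,143 + 40,915 = 107,058.
Unemployment rate = 3,453 / 66,143 = 5.22%.
Labor force participation rate = 66,143 / 107,058 = 61.78%.

Unemployment rate ≈ 5.22%; labor force participation rate ≈ 61.78%.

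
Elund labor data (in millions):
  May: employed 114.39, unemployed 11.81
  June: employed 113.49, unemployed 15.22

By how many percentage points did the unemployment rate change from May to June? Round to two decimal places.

May: labor force = 114.39 + 11.81 = 126.20; u = 11.81/126.20 = 9.36%.
June: labor force = 113.49 + 15.22 = 128.71; u = 15.22/128.71 = 11.83%.
Change = 11.83% − 9.36% = +2.47 pp.

The unemployment rate changed by +2.47 percentage points.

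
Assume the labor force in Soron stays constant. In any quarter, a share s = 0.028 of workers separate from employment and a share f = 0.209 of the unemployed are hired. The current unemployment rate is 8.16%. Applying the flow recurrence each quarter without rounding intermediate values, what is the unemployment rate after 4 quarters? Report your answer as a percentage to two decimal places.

With a fixed labor force, u_{t+1} = u_t + s·(1−u_t) − f·u_t = u_t·(1−s−f) + s.
Here 1−s−f = 0.763 and s = 0.028.
u_1 = 0.081600 × 0.763 + 0.028 = 0.090261.
u_2 = 0.090261 × 0.763 + 0.028 = 0.096869.
u_3 = 0.096869 × 0.763 + 0.028 = 0.101911.
u_4 = 0.101911 × 0.763 + 0.028 = 0.105758.

Unemployment rate after four quarters ≈ 10.58%.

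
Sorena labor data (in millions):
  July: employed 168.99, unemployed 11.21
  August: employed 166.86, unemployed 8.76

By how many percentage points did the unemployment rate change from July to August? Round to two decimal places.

The unemployment rate changed by −1.23 percentage points.

July: labor force = 168.99 + 11.21 = 180.20; u = 11.21/180.20 = 6.22%.
August: labor force = 166.86 + 8.76 = 175.62; u = 8.76/175.62 = 4.99%.
Change = 4.99% − 6.22% = −1.23 pp.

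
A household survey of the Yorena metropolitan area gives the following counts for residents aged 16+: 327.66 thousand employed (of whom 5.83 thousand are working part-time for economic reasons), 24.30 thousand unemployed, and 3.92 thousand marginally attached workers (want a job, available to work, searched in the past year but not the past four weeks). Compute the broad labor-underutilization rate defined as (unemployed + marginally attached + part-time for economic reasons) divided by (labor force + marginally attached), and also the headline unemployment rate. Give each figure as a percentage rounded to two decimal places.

Labor force = 327.66 + 24.30 = 351.96 thousand.
Numerator = 24.30 + 3.92 + 5.83 = 34.05 thousand.
Denominator = 351.96 + 3.92 = 355.88 thousand.
Broad rate = 34.05 / 355.88 = 9.57%.
Headline unemployment rate = 24.30 / 351.96 = 6.90%.

Broad underutilization rate ≈ 9.57%; headline unemployment rate ≈ 6.90%.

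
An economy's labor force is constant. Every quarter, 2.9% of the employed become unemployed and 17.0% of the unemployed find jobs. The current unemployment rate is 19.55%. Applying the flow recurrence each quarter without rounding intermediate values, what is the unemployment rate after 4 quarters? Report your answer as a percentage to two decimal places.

Unemployment rate after four quarters ≈ 16.62%.

With a fixed labor force, u_{t+1} = u_t + s·(1−u_t) − f·u_t = u_t·(1−s−f) + s.
Here 1−s−f = 0.801 and s = 0.029.
u_1 = 0.195500 × 0.801 + 0.029 = 0.185596.
u_2 = 0.185596 × 0.801 + 0.029 = 0.177662.
u_3 = 0.177662 × 0.801 + 0.029 = 0.171307.
u_4 = 0.171307 × 0.801 + 0.029 = 0.166217.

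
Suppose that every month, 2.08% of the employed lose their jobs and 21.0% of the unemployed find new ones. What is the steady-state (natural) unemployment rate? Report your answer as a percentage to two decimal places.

At steady state the flows balance: s·E = f·U, so U/(E+U) = s/(s+f).
u* = 2.08 / (2.08 + 21.0) = 2.08 / 23.08 = 9.01%.

Steady-state unemployment rate ≈ 9.01%.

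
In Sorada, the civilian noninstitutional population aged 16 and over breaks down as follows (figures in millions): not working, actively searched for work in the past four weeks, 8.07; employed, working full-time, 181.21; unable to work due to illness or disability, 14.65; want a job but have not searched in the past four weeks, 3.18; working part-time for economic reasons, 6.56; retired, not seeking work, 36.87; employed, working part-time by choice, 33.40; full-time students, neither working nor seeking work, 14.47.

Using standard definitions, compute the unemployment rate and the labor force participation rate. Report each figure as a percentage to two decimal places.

Unemployment rate ≈ 3.52%; labor force participation rate ≈ 76.82%.

Employed = 181.21 + 6.56 + 33.40 = 221.17 million (anyone who worked, including part-time for economic reasons, counts as employed).
Unemployed = 8.07 million.
Labor force = 221.17 + 8.07 = 229.24 million.
Not in labor force = 14.65 + 3.18 + 36.87 + 14.47 = 69.17 million (those not working and not actively searching are outside the labor force — including those who want a job but have given up searching).
Civilian working-age population = 229.24 + 69.17 = 298.41 million.
Unemployment rate = 8.07 / 229.24 = 3.52%.
Labor force participation rate = 229.24 / 298.41 = 76.82%.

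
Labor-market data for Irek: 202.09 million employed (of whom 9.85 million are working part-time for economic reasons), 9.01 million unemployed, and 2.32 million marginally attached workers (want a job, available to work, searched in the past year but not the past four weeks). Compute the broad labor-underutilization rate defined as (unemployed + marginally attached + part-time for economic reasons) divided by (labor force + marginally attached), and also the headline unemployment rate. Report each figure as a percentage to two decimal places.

Broad underutilization rate ≈ 9.92%; headline unemployment rate ≈ 4.27%.

Labor force = 202.09 + 9.01 = 211.10 million.
Numerator = 9.01 + 2.32 + 9.85 = 21.18 million.
Denominator = 211.10 + 2.32 = 213.42 million.
Broad rate = 21.18 / 213.42 = 9.92%.
Headline unemployment rate = 9.01 / 211.10 = 4.27%.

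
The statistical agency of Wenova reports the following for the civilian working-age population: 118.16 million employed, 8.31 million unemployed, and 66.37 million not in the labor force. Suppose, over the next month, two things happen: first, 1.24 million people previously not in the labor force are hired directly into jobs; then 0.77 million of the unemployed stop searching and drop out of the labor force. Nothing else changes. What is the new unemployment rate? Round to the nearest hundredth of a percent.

New unemployment rate ≈ 5.94%.

Initially, labor force = 118.16 + 8.31 = 126.47 million, so u = 8.31/126.47 = 6.57%.
After the first change, employed and labor force both rise by 1.24; unemployed unchanged → E = 119.40, U = 8.31, labor force = 127.71 million.
After the second change, unemployed and labor force both fall by 0.77 → E = 119.40, U = 7.54, labor force = 126.94 million.
New unemployment rate = 7.54 / 126.94 = 5.94%.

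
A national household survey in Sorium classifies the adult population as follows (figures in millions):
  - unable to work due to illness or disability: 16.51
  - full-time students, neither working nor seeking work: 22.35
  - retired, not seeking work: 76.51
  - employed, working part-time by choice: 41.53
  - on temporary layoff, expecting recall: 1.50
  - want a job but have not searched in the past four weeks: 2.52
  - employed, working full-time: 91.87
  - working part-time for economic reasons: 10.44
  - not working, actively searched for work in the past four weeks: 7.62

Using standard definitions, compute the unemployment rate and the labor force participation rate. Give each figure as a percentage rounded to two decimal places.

Unemployment rate ≈ 5.96%; labor force participation rate ≈ 56.47%.

Employed = 41.53 + 91.87 + 10.44 = 143.84 million (anyone who worked, including part-time for economic reasons, counts as employed).
Unemployed = 1.50 + 7.62 = 9.12 million (jobless and actively searching, or on temporary layoff).
Labor force = 143.84 + 9.12 = 152.96 million.
Not in labor force = 16.51 + 22.35 + 76.51 + 2.52 = 117.89 million (those not working and not actively searching are outside the labor force — including those who want a job but have given up searching).
Civilian working-age population = 152.96 + 117.89 = 270.85 million.
Unemployment rate = 9.12 / 152.96 = 5.96%.
Labor force participation rate = 152.96 / 270.85 = 56.47%.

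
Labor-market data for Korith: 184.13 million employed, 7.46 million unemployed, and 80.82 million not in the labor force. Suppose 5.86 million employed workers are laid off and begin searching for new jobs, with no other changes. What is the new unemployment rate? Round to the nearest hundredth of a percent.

New unemployment rate ≈ 6.95%.

Initially, labor force = 184.13 + 7.46 = 191.59 million, so u = 7.46/191.59 = 3.89%.
After the change, employed falls and unemployed rises by 5.86; labor force unchanged → E = 178.27, U = 13.32, labor force = 191.59 million.
New unemployment rate = 13.32 / 191.59 = 6.95%.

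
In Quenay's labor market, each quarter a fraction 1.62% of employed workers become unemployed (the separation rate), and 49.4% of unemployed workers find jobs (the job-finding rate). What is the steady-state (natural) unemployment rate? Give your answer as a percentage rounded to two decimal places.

At steady state the flows balance: s·E = f·U, so U/(E+U) = s/(s+f).
u* = 1.62 / (1.62 + 49.4) = 1.62 / 51.02 = 3.18%.

Steady-state unemployment rate ≈ 3.18%.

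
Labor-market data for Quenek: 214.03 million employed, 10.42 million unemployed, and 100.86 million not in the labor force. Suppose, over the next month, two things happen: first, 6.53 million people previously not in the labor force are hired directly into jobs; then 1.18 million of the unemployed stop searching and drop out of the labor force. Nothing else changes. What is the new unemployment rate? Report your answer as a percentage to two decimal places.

Initially, labor force = 214.03 + 10.42 = 224.45 million, so u = 10.42/224.45 = 4.64%.
After the first change, employed and labor force both rise by 6.53; unemployed unchanged → E = 220.56, U = 10.42, labor force = 230.98 million.
After the second change, unemployed and labor force both fall by 1.18 → E = 220.56, U = 9.24, labor force = 229.80 million.
New unemployment rate = 9.24 / 229.80 = 4.02%.

New unemployment rate ≈ 4.02%.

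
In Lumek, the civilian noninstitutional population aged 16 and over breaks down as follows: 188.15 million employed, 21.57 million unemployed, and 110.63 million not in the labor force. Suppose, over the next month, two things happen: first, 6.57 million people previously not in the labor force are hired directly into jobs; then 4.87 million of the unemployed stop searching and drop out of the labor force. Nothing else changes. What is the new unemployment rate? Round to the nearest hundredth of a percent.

New unemployment rate ≈ 7.90%.

Initially, labor force = 188.15 + 21.57 = 209.72 million, so u = 21.57/209.72 = 10.29%.
After the first change, employed and labor force both rise by 6.57; unemployed unchanged → E = 194.72, U = 21.57, labor force = 216.29 million.
After the second change, unemployed and labor force both fall by 4.87 → E = 194.72, U = 16.70, labor force = 211.42 million.
New unemployment rate = 16.70 / 211.42 = 7.90%.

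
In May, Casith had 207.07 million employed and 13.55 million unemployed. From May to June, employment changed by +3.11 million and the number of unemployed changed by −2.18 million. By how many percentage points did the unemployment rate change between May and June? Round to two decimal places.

May: labor force = 207.07 + 13.55 = 220.62; u = 13.55/220.62 = 6.14%.
June: labor force = 210.18 + 11.37 = 221.55; u = 11.37/221.55 = 5.13%.
Change = 5.13% − 6.14% = −1.01 pp.

The unemployment rate changed by −1.01 percentage points.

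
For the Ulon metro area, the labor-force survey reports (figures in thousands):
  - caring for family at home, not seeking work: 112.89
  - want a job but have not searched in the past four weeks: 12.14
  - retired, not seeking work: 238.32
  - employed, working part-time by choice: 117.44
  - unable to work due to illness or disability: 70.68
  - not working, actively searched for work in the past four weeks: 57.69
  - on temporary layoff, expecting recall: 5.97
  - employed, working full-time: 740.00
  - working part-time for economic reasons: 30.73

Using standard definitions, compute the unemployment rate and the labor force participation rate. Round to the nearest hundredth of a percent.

Unemployment rate ≈ 6.69%; labor force participation rate ≈ 68.68%.

Employed = 117.44 + 740.00 + 30.73 = 888.17 thousand (anyone who worked, including part-time for economic reasons, counts as employed).
Unemployed = 57.69 + 5.97 = 63.66 thousand (jobless and actively searching, or on temporary layoff).
Labor force = 888.17 + 63.66 = 951.83 thousand.
Not in labor force = 112.89 + 12.14 + 238.32 + 70.68 = 434.03 thousand (those not working and not actively searching are outside the labor force — including those who want a job but have given up searching).
Civilian working-age population = 951.83 + 434.03 = 1,385.86 thousand.
Unemployment rate = 63.66 / 951.83 = 6.69%.
Labor force participation rate = 951.83 / 1,385.86 = 68.68%.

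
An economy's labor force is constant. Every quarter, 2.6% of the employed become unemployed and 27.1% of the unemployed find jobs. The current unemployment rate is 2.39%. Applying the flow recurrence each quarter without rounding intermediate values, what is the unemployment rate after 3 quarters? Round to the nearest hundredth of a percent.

Unemployment rate after three quarters ≈ 6.54%.

With a fixed labor force, u_{t+1} = u_t + s·(1−u_t) − f·u_t = u_t·(1−s−f) + s.
Here 1−s−f = 0.703 and s = 0.026.
u_1 = 0.023900 × 0.703 + 0.026 = 0.042802.
u_2 = 0.042802 × 0.703 + 0.026 = 0.056090.
u_3 = 0.056090 × 0.703 + 0.026 = 0.065431.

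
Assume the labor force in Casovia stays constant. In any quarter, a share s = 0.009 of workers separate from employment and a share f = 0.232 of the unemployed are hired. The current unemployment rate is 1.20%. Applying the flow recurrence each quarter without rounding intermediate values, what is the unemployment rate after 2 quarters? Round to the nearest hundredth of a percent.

Unemployment rate after two quarters ≈ 2.27%.

With a fixed labor force, u_{t+1} = u_t + s·(1−u_t) − f·u_t = u_t·(1−s−f) + s.
Here 1−s−f = 0.759 and s = 0.009.
u_1 = 0.012000 × 0.759 + 0.009 = 0.018108.
u_2 = 0.018108 × 0.759 + 0.009 = 0.022744.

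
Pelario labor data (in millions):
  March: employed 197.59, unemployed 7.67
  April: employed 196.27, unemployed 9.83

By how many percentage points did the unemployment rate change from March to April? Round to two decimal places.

The unemployment rate changed by +1.03 percentage points.

March: labor force = 197.59 + 7.67 = 205.26; u = 7.67/205.26 = 3.74%.
April: labor force = 196.27 + 9.83 = 206.10; u = 9.83/206.10 = 4.77%.
Change = 4.77% − 3.74% = +1.03 pp.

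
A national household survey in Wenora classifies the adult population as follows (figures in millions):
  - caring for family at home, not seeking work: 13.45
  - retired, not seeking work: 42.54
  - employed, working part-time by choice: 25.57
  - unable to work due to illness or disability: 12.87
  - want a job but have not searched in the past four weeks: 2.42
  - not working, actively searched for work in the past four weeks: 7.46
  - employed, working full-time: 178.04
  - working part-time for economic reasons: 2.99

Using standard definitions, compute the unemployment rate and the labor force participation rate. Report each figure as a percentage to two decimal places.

Employed = 25.57 + 178.04 + 2.99 = 206.60 million (anyone who worked, including part-time for economic reasons, counts as employed).
Unemployed = 7.46 million.
Labor force = 206.60 + 7.46 = 214.06 million.
Not in labor force = 13.45 + 42.54 + 12.87 + 2.42 = 71.28 million (those not working and not actively searching are outside the labor force — including those who want a job but have given up searching).
Civilian working-age population = 214.06 + 71.28 = 285.34 million.
Unemployment rate = 7.46 / 214.06 = 3.49%.
Labor force participation rate = 214.06 / 285.34 = 75.02%.

Unemployment rate ≈ 3.49%; labor force participation rate ≈ 75.02%.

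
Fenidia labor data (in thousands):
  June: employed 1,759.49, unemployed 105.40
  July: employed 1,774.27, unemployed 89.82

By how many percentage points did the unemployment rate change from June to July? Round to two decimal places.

The unemployment rate changed by −0.83 percentage points.

June: labor force = 1,759.49 + 105.40 = 1,864.89; u = 105.40/1,864.89 = 5.65%.
July: labor force = 1,774.27 + 89.82 = 1,864.09; u = 89.82/1,864.09 = 4.82%.
Change = 4.82% − 5.65% = −0.83 pp.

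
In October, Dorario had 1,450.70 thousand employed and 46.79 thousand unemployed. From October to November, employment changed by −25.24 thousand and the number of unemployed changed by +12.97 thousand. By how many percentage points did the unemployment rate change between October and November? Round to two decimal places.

October: labor force = 1,450.70 + 46.79 = 1,497.49; u = 46.79/1,497.49 = 3.12%.
November: labor force = 1,425.46 + 59.76 = 1,485.22; u = 59.76/1,485.22 = 4.02%.
Change = 4.02% − 3.12% = +0.90 pp.

The unemployment rate changed by +0.90 percentage points.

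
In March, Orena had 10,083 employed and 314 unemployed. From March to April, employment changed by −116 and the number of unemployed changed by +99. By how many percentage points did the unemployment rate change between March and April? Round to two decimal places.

March: labor force = 10,083 + 314 = 10,397; u = 314/10,397 = 3.02%.
April: labor force = 9,967 + 413 = 10,380; u = 413/10,380 = 3.98%.
Change = 3.98% − 3.02% = +0.96 pp.

The unemployment rate changed by +0.96 percentage points.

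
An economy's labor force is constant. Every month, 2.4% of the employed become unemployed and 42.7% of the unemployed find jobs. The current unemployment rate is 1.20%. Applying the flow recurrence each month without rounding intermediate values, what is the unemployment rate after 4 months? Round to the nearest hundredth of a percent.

With a fixed labor force, u_{t+1} = u_t + s·(1−u_t) − f·u_t = u_t·(1−s−f) + s.
Here 1−s−f = 0.549 and s = 0.024.
u_1 = 0.012000 × 0.549 + 0.024 = 0.030588.
u_2 = 0.030588 × 0.549 + 0.024 = 0.040793.
u_3 = 0.040793 × 0.549 + 0.024 = 0.046395.
u_4 = 0.046395 × 0.549 + 0.024 = 0.049471.

Unemployment rate after four months ≈ 4.95%.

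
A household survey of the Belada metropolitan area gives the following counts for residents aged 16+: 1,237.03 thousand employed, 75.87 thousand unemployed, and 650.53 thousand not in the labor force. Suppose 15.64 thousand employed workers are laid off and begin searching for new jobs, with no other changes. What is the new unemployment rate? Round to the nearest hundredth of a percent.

Initially, labor force = 1,237.03 + 75.87 = 1,312.90 thousand, so u = 75.87/1,312.90 = 5.78%.
After the change, employed falls and unemployed rises by 15.64; labor force unchanged → E = 1,221.39, U = 91.51, labor force = 1,312.90 thousand.
New unemployment rate = 91.51 / 1,312.90 = 6.97%.

New unemployment rate ≈ 6.97%.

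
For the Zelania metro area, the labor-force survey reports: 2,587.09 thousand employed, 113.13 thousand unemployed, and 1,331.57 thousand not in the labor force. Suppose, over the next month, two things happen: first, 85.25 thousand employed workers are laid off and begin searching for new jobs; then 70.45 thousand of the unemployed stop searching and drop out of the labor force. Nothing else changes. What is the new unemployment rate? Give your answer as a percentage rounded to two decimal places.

New unemployment rate ≈ 4.86%.

Initially, labor force = 2,587.09 + 113.13 = 2,700.22 thousand, so u = 113.13/2,700.22 = 4.19%.
After the first change, employed falls and unemployed rises by 85.25; labor force unchanged → E = 2,501.84, U = 198.38, labor force = 2,700.22 thousand.
After the second change, unemployed and labor force both fall by 70.45 → E = 2,501.84, U = 127.93, labor force = 2,629.77 thousand.
New unemployment rate = 127.93 / 2,629.77 = 4.86%.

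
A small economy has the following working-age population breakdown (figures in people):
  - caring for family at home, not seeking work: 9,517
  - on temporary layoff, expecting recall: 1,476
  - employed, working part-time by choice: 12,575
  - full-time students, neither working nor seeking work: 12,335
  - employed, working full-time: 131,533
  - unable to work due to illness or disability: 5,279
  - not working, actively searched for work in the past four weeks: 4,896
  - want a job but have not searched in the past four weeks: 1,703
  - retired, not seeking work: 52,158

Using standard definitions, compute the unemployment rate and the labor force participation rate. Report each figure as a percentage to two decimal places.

Unemployment rate ≈ 4.23%; labor force participation rate ≈ 65.01%.

Employed = 12,575 + 131,533 = 144,108.
Unemployed = 1,476 + 4,896 = 6,372 (jobless and actively searching, or on temporary layoff).
Labor force = 144,108 + 6,372 = 150,480.
Not in labor force = 9,517 + 12,335 + 5,279 + 1,703 + 52,158 = 80,992 (those not working and not actively searching are outside the labor force — including those who want a job but have given up searching).
Civilian working-age population = 150,480 + 80,992 = 231,472.
Unemployment rate = 6,372 / 150,480 = 4.23%.
Labor force participation rate = 150,480 / 231,472 = 65.01%.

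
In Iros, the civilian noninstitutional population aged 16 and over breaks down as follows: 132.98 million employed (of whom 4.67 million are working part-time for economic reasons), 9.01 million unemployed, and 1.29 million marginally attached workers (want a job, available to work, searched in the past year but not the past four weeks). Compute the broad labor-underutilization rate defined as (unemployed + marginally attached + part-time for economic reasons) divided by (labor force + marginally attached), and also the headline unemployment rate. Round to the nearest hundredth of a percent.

Labor force = 132.98 + 9.01 = 141.99 million.
Numerator = 9.01 + 1.29 + 4.67 = 14.97 million.
Denominator = 141.99 + 1.29 = 143.28 million.
Broad rate = 14.97 / 143.28 = 10.45%.
Headline unemployment rate = 9.01 / 141.99 = 6.35%.

Broad underutilization rate ≈ 10.45%; headline unemployment rate ≈ 6.35%.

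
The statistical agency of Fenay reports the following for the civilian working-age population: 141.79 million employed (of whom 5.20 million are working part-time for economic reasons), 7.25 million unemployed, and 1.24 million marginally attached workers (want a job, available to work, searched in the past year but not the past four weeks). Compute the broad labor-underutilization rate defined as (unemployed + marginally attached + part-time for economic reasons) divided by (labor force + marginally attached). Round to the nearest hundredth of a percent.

Broad underutilization rate ≈ 9.11%.

Labor force = 141.79 + 7.25 = 149.04 million.
Numerator = 7.25 + 1.24 + 5.20 = 13.69 million.
Denominator = 149.04 + 1.24 = 150.28 million.
Broad rate = 13.69 / 150.28 = 9.11%.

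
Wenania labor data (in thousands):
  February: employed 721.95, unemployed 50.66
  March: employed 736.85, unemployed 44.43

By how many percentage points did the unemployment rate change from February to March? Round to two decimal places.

February: labor force = 721.95 + 50.66 = 772.61; u = 50.66/772.61 = 6.56%.
March: labor force = 736.85 + 44.43 = 781.28; u = 44.43/781.28 = 5.69%.
Change = 5.69% − 6.56% = −0.87 pp.

The unemployment rate changed by −0.87 percentage points.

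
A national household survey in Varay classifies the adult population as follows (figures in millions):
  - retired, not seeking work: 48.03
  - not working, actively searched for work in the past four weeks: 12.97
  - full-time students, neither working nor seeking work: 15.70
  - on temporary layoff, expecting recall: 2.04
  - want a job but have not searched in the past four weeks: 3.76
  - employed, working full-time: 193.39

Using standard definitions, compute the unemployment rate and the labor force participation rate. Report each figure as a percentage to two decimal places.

Unemployment rate ≈ 7.20%; labor force participation rate ≈ 75.54%.

Employed = 193.39 million.
Unemployed = 12.97 + 2.04 = 15.01 million (jobless and actively searching, or on temporary layoff).
Labor force = 193.39 + 15.01 = 208.40 million.
Not in labor force = 48.03 + 15.70 + 3.76 = 67.49 million (those not working and not actively searching are outside the labor force — including those who want a job but have given up searching).
Civilian working-age population = 208.40 + 67.49 = 275.89 million.
Unemployment rate = 15.01 / 208.40 = 7.20%.
Labor force participation rate = 208.40 / 275.89 = 75.54%.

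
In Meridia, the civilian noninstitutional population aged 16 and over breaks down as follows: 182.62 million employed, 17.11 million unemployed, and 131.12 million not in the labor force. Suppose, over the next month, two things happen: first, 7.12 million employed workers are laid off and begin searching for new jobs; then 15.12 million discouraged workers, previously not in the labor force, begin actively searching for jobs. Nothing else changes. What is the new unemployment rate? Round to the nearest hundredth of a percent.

New unemployment rate ≈ 18.32%.

Initially, labor force = 182.62 + 17.11 = 199.73 million, so u = 17.11/199.73 = 8.57%.
After the first change, employed falls and unemployed rises by 7.12; labor force unchanged → E = 175.50, U = 24.23, labor force = 199.73 million.
After the second change, unemployed and labor force both rise by 15.12 → E = 175.50, U = 39.35, labor force = 214.85 million.
New unemployment rate = 39.35 / 214.85 = 18.32%.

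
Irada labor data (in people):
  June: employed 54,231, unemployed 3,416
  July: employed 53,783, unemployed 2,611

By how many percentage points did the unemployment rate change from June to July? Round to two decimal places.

The unemployment rate changed by −1.30 percentage points.

June: labor force = 54,231 + 3,416 = 57,647; u = 3,416/57,647 = 5.93%.
July: labor force = 53,783 + 2,611 = 56,394; u = 2,611/56,394 = 4.63%.
Change = 4.63% − 5.93% = −1.30 pp.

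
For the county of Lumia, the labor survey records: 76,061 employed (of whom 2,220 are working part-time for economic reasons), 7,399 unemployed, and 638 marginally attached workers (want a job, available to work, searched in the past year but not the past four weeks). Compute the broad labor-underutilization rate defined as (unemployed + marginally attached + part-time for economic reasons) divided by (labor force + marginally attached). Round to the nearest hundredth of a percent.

Labor force = 76,061 + 7,399 = 83,460.
Numerator = 7,399 + 638 + 2,220 = 10,257.
Denominator = 83,460 + 638 = 84,098.
Broad rate = 10,257 / 84,098 = 12.20%.

Broad underutilization rate ≈ 12.20%.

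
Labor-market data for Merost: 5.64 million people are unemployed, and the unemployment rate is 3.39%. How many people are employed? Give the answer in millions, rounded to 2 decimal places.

Labor force = U / u = 5.64 / 0.0339 ≈ 166.37 million.
Employed = labor force − unemployed = 166.37 − 5.64 = 160.73 million.

About 160.73 million are employed.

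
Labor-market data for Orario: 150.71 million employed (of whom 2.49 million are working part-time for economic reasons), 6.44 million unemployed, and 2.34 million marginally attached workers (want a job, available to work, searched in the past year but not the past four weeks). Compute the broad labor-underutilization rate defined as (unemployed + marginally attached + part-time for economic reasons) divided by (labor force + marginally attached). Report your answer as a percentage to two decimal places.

Labor force = 150.71 + 6.44 = 157.15 million.
Numerator = 6.44 + 2.34 + 2.49 = 11.27 million.
Denominator = 157.15 + 2.34 = 159.49 million.
Broad rate = 11.27 / 159.49 = 7.07%.

Broad underutilization rate ≈ 7.07%.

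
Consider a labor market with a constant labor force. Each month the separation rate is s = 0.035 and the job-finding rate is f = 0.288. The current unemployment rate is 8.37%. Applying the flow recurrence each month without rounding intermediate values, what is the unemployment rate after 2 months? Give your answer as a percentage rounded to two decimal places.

Unemployment rate after two months ≈ 9.71%.

With a fixed labor force, u_{t+1} = u_t + s·(1−u_t) − f·u_t = u_t·(1−s−f) + s.
Here 1−s−f = 0.677 and s = 0.035.
u_1 = 0.083700 × 0.677 + 0.035 = 0.091665.
u_2 = 0.091665 × 0.677 + 0.035 = 0.097057.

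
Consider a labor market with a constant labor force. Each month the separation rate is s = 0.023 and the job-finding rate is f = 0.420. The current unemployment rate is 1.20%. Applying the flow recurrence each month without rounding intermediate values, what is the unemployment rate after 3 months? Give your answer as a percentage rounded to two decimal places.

With a fixed labor force, u_{t+1} = u_t + s·(1−u_t) − f·u_t = u_t·(1−s−f) + s.
Here 1−s−f = 0.557 and s = 0.023.
u_1 = 0.012000 × 0.557 + 0.023 = 0.029684.
u_2 = 0.029684 × 0.557 + 0.023 = 0.039534.
u_3 = 0.039534 × 0.557 + 0.023 = 0.045020.

Unemployment rate after three months ≈ 4.50%.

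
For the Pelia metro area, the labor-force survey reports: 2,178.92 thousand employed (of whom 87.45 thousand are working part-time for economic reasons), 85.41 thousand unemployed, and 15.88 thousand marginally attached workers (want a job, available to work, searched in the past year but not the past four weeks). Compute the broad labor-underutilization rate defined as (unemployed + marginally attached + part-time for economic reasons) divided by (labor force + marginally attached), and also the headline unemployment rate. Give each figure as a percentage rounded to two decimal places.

Broad underutilization rate ≈ 8.28%; headline unemployment rate ≈ 3.77%.

Labor force = 2,178.92 + 85.41 = 2,264.33 thousand.
Numerator = 85.41 + 15.88 + 87.45 = 188.74 thousand.
Denominator = 2,264.33 + 15.88 = 2,280.21 thousand.
Broad rate = 188.74 / 2,280.21 = 8.28%.
Headline unemployment rate = 85.41 / 2,264.33 = 3.77%.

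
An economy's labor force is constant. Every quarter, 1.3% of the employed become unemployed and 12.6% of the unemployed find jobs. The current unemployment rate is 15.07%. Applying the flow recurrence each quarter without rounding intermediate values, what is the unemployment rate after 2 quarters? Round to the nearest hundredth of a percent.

Unemployment rate after two quarters ≈ 13.59%.

With a fixed labor force, u_{t+1} = u_t + s·(1−u_t) − f·u_t = u_t·(1−s−f) + s.
Here 1−s−f = 0.861 and s = 0.013.
u_1 = 0.150700 × 0.861 + 0.013 = 0.142753.
u_2 = 0.142753 × 0.861 + 0.013 = 0.135910.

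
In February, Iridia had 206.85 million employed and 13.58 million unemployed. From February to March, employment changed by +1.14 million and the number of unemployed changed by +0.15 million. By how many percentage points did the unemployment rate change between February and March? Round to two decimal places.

February: labor force = 206.85 + 13.58 = 220.43; u = 13.58/220.43 = 6.16%.
March: labor force = 207.99 + 13.73 = 221.72; u = 13.73/221.72 = 6.19%.
Change = 6.19% − 6.16% = +0.03 pp.

The unemployment rate changed by +0.03 percentage points.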